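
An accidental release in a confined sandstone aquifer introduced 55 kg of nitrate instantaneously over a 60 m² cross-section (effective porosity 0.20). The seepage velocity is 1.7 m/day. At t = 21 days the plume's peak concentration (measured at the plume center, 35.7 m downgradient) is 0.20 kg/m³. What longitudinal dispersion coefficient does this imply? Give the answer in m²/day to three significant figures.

At the plume center C_max = M/(n_e·A·√(4πDt)), so D = M²/(4πt·(n_e·A·C_max)²).
n_e·A·C_max = 0.20 × 60 × 0.20 = 2.400 kg/m.
D = 55²/(4π × 21 × 2.400²) = 1.99 m²/day.

1.99 m²/day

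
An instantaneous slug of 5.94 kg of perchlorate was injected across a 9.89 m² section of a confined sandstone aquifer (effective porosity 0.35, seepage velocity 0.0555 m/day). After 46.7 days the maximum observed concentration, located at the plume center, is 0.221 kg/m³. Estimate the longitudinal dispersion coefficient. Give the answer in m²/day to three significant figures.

At the plume center C_max = M/(n_e·A·√(4πDt)), so D = M²/(4πt·(n_e·A·C_max)²).
n_e·A·C_max = 0.35 × 9.89 × 0.221 = 0.7650 kg/m.
D = 5.94²/(4π × 46.7 × 0.7650²) = 0.103 m²/day.

0.103 m²/day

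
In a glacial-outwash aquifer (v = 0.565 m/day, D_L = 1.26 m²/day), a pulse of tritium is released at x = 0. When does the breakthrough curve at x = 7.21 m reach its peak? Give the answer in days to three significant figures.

9.41 days

For the 1D instantaneous-source solution, setting ∂C/∂t = 0 at fixed x gives v²t² + 2Dt − x² = 0, so t = (√(D² + v²x²) − D)/v².
√(D² + v²x²) = √(1.26² + 0.565² × 7.21²) = 4.264; v² = 0.319225.
t = (4.264 − 1.26)/0.319225 = 9.41 days (vs. the pure-advection estimate x/v = 12.8 d).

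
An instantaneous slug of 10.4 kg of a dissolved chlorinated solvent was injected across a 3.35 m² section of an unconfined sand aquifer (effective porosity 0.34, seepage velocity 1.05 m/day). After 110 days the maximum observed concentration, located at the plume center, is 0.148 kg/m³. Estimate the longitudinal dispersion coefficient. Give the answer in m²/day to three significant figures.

At the plume center C_max = M/(n_e·A·√(4πDt)), so D = M²/(4πt·(n_e·A·C_max)²).
n_e·A·C_max = 0.34 × 3.35 × 0.148 = 0.1686 kg/m.
D = 10.4²/(4π × 110 × 0.1686²) = 2.75 m²/day.

2.75 m²/day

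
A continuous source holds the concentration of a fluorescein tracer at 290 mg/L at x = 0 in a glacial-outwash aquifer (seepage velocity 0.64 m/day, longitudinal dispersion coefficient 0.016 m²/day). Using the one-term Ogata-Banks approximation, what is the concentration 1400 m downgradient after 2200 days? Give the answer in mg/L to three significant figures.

241 mg/L

For a continuous step input, C/C₀ ≈ ½·erfc((x−vt)/(2√(Dt))).
vt = 0.64 × 2200 = 1408 m and 2√(Dt) = 2√(0.016 × 2200) = 11.87 m.
Argument (x−vt)/(2√(Dt)) = (1400 − 1408)/11.87 = -0.6740; ½·erfc(-0.6740) = 0.8298.
C = 290 × 0.8298 = 241 mg/L.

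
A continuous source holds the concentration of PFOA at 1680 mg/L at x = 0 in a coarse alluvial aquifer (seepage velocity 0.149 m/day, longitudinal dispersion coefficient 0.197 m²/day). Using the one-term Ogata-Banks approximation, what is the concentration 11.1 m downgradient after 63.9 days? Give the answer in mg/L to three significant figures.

633 mg/L

For a continuous step input, C/C₀ ≈ ½·erfc((x−vt)/(2√(Dt))).
vt = 0.149 × 63.9 = 9.5211 m and 2√(Dt) = 2√(0.197 × 63.9) = 7.096 m.
Argument (x−vt)/(2√(Dt)) = (11.1 − 9.5211)/7.096 = 0.2225; ½·erfc(0.2225) = 0.3765.
C = 1680 × 0.3765 = 633 mg/L.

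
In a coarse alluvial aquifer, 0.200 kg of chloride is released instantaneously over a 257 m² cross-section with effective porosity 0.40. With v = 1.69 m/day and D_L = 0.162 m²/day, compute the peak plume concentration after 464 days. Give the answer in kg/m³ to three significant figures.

6.33e-05 kg/m³

The peak of an instantaneous 1D plume sits at x = vt; there the Gaussian factor is 1 and C_max = M/(n_e·A·√(4πDt)), where n_e·A is the pore area the mass is dissolved in.
√(4πDt) = √(4π × 0.162 × 464) = 30.73 m, so C_max = 0.200/(0.40 × 257 × 30.73) = 6.33e-05 kg/m³.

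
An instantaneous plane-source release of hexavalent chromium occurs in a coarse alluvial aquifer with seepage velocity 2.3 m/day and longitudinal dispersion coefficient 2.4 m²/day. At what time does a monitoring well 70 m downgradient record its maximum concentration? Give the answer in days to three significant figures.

30.0 days

For the 1D instantaneous-source solution, setting ∂C/∂t = 0 at fixed x gives v²t² + 2Dt − x² = 0, so t = (√(D² + v²x²) − D)/v².
√(D² + v²x²) = √(2.4² + 2.3² × 70²) = 161.0; v² = 5.29.
t = (161.0 − 2.4)/5.29 = 30.0 days (vs. the pure-advection estimate x/v = 30.4 d).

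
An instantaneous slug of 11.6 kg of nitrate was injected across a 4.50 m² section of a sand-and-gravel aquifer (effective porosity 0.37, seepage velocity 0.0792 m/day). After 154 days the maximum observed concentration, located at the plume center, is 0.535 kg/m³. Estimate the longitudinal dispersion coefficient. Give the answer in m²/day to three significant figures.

At the plume center C_max = M/(n_e·A·√(4πDt)), so D = M²/(4πt·(n_e·A·C_max)²).
n_e·A·C_max = 0.37 × 4.50 × 0.535 = 0.8908 kg/m.
D = 11.6²/(4π × 154 × 0.8908²) = 0.0876 m²/day.

0.0876 m²/day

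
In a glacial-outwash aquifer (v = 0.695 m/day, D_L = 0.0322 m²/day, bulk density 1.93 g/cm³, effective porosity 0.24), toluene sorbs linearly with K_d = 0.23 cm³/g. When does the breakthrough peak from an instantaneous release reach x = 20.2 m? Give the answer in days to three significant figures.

Retardation factor R = 1 + ρ_b·K_d/n = 1 + 1.93 × 0.23/0.24 = 2.850.
Sorption retards both mechanisms: v_R = v/R = 0.2439 m/day, D_R = D/R = 0.01130 m²/day.
Peak time from v_R²t² + 2D_R t − x² = 0: t = (√(D_R² + v_R²x²) − D_R)/v_R².
√(D_R² + v_R²x²) = √(0.01130² + 0.2439² × 20.2²) = 4.927; v_R² = 0.05949.
t = (4.927 − 0.01130)/0.05949 = 82.6 days.

82.6 days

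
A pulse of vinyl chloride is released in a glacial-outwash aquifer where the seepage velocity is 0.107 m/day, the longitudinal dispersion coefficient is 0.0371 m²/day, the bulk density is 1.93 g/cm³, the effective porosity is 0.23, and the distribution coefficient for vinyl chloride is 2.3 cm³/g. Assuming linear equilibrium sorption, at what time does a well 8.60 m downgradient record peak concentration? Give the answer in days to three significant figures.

Retardation factor R = 1 + ρ_b·K_d/n = 1 + 1.93 × 2.3/0.23 = 20.30.
Sorption retards both mechanisms: v_R = v/R = 0.005271 m/day, D_R = D/R = 0.001828 m²/day.
Peak time from v_R²t² + 2D_R t − x² = 0: t = (√(D_R² + v_R²x²) − D_R)/v_R².
√(D_R² + v_R²x²) = √(0.001828² + 0.005271² × 8.60²) = 0.04537; v_R² = 2.778e-05.
t = (0.04537 − 0.001828)/2.778e-05 = 1570 days.

1570 days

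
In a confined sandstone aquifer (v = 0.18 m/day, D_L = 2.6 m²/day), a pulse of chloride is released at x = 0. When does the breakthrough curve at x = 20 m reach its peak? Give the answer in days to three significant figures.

For the 1D instantaneous-source solution, setting ∂C/∂t = 0 at fixed x gives v²t² + 2Dt − x² = 0, so t = (√(D² + v²x²) − D)/v².
√(D² + v²x²) = √(2.6² + 0.18² × 20²) = 4.441; v² = 0.0324.
t = (4.441 − 2.6)/0.0324 = 56.8 days (vs. the pure-advection estimate x/v = 111 d).

56.8 days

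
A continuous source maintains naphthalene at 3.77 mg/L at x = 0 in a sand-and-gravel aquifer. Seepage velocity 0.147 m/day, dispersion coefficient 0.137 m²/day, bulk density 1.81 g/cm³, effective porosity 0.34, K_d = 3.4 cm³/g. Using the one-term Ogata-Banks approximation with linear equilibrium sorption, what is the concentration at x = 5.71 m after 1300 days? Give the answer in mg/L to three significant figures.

3.17 mg/L

Retardation factor R = 1 + ρ_b·K_d/n = 1 + 1.81 × 3.4/0.34 = 19.10.
Sorption retards both mechanisms: v_R = v/R = 0.007696 m/day, D_R = D/R = 0.007173 m²/day.
v_R·t = 0.007696 × 1300 = 10.0048 m; 2√(D_R t) = 6.107 m; argument = (5.71 − 10.0048)/6.107 = -0.7033.
C = C₀ × ½·erfc(-0.7033) = 3.77 × 0.8400 = 3.17 mg/L.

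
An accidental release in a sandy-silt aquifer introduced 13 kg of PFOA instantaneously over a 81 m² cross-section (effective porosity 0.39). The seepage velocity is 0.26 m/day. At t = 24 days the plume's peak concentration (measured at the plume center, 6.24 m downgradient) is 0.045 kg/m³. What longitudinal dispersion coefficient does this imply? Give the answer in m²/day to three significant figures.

0.277 m²/day

At the plume center C_max = M/(n_e·A·√(4πDt)), so D = M²/(4πt·(n_e·A·C_max)²).
n_e·A·C_max = 0.39 × 81 × 0.045 = 1.422 kg/m.
D = 13²/(4π × 24 × 1.422²) = 0.277 m²/day.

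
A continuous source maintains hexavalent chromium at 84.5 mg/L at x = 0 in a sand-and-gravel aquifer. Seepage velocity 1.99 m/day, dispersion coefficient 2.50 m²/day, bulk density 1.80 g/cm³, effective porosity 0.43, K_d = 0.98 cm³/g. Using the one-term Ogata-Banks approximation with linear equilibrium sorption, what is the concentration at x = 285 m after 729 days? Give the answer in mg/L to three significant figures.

Retardation factor R = 1 + ρ_b·K_d/n = 1 + 1.80 × 0.98/0.43 = 5.102.
Sorption retards both mechanisms: v_R = v/R = 0.3900 m/day, D_R = D/R = 0.4900 m²/day.
v_R·t = 0.3900 × 729 = 284.31 m; 2√(D_R t) = 37.80 m; argument = (285 − 284.31)/37.80 = 0.01825.
C = C₀ × ½·erfc(0.01825) = 84.5 × 0.4897 = 41.4 mg/L.

41.4 mg/L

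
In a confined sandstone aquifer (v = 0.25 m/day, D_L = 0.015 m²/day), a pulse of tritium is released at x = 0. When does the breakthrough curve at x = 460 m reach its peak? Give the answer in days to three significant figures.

1840 days

For the 1D instantaneous-source solution, setting ∂C/∂t = 0 at fixed x gives v²t² + 2Dt − x² = 0, so t = (√(D² + v²x²) − D)/v².
√(D² + v²x²) = √(0.015² + 0.25² × 460²) = 115.0; v² = 0.0625.
t = (115.0 − 0.015)/0.0625 = 1840 days (vs. the pure-advection estimate x/v = 1840 d).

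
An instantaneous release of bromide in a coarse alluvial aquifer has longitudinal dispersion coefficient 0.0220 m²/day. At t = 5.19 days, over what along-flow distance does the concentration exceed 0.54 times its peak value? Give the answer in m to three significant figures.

1.06 m

The plume is Gaussian with σ = √(2Dt) = √(2 × 0.0220 × 5.19) = 0.4779 m.
C/C_peak = exp(−Δx²/(2σ²)) = 0.54 ⇒ Δx = σ·√(−2 ln 0.54) = 0.4779 × 1.110 = 0.5305 m.
Width = 2Δx = 1.06 m.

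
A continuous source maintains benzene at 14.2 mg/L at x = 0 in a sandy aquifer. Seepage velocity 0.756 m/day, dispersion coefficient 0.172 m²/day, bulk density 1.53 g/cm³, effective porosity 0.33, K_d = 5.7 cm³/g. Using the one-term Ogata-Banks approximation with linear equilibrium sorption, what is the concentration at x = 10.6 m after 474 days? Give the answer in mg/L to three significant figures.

Retardation factor R = 1 + ρ_b·K_d/n = 1 + 1.53 × 5.7/0.33 = 27.43.
Sorption retards both mechanisms: v_R = v/R = 0.02756 m/day, D_R = D/R = 0.006271 m²/day.
v_R·t = 0.02756 × 474 = 13.06344 m; 2√(D_R t) = 3.448 m; argument = (10.6 − 13.06344)/3.448 = -0.7145.
C = C₀ × ½·erfc(-0.7145) = 14.2 × 0.8439 = 12.0 mg/L.

12.0 mg/L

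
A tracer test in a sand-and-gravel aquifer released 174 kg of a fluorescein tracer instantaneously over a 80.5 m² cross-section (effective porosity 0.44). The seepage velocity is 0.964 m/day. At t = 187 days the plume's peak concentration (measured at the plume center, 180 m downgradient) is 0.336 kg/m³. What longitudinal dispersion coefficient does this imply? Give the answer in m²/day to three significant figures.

0.0910 m²/day

At the plume center C_max = M/(n_e·A·√(4πDt)), so D = M²/(4πt·(n_e·A·C_max)²).
n_e·A·C_max = 0.44 × 80.5 × 0.336 = 11.90 kg/m.
D = 174²/(4π × 187 × 11.90²) = 0.0910 m²/day.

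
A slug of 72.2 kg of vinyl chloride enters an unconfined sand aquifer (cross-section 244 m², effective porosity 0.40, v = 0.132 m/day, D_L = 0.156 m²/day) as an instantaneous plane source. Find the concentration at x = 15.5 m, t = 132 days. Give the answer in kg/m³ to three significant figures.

For an instantaneous plane source, C(x,t) = M/(n_e·A·√(4πDt)) · exp(−(x−vt)²/(4Dt)), with n_e·A the pore (flow) area.
Plume center vt = 0.132 × 132 = 17.424 m, so the well at 15.5 m is 1.924 m upgradient of the peak.
√(4πDt) = 16.09 m, giving peak height M/(n_e·A·√(4πDt)) = 72.2/(0.40 × 244 × 16.09) = 0.04598 kg/m³.
(x−vt)²/(4Dt) = (-1.924)²/(4 × 0.156 × 132) = 0.04494; exp(−0.04494) = 0.9561.
C = 0.04598 × 0.9561 = 0.0440 kg/m³.

0.0440 kg/m³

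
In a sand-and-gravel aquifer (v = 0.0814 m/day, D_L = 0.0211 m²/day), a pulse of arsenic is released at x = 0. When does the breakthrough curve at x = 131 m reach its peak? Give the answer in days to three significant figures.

1610 days

For the 1D instantaneous-source solution, setting ∂C/∂t = 0 at fixed x gives v²t² + 2Dt − x² = 0, so t = (√(D² + v²x²) − D)/v².
√(D² + v²x²) = √(0.0211² + 0.0814² × 131²) = 10.66; v² = 0.00662596.
t = (10.66 − 0.0211)/0.00662596 = 1610 days (vs. the pure-advection estimate x/v = 1610 d).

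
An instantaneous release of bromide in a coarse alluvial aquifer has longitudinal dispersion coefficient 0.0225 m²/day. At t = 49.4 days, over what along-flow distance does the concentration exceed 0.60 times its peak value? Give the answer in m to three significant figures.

3.01 m

The plume is Gaussian with σ = √(2Dt) = √(2 × 0.0225 × 49.4) = 1.491 m.
C/C_peak = exp(−Δx²/(2σ²)) = 0.60 ⇒ Δx = σ·√(−2 ln 0.60) = 1.491 × 1.011 = 1.507 m.
Width = 2Δx = 3.01 m.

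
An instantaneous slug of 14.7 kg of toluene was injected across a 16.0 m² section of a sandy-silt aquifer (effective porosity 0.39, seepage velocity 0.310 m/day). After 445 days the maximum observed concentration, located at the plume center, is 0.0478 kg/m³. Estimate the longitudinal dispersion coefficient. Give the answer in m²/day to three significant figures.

At the plume center C_max = M/(n_e·A·√(4πDt)), so D = M²/(4πt·(n_e·A·C_max)²).
n_e·A·C_max = 0.39 × 16.0 × 0.0478 = 0.2983 kg/m.
D = 14.7²/(4π × 445 × 0.2983²) = 0.434 m²/day.

0.434 m²/day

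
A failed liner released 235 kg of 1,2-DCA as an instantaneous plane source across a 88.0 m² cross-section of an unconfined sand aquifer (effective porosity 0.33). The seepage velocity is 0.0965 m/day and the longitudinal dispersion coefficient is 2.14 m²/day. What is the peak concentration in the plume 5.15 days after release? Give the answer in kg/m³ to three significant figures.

The peak of an instantaneous 1D plume sits at x = vt; there the Gaussian factor is 1 and C_max = M/(n_e·A·√(4πDt)), where n_e·A is the pore area the mass is dissolved in.
√(4πDt) = √(4π × 2.14 × 5.15) = 11.77 m, so C_max = 235/(0.33 × 88.0 × 11.77) = 0.688 kg/m³.

0.688 kg/m³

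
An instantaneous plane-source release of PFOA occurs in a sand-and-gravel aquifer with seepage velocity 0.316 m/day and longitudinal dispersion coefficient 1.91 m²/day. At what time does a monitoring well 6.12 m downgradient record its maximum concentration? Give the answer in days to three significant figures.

For the 1D instantaneous-source solution, setting ∂C/∂t = 0 at fixed x gives v²t² + 2Dt − x² = 0, so t = (√(D² + v²x²) − D)/v².
√(D² + v²x²) = √(1.91² + 0.316² × 6.12²) = 2.718; v² = 0.099856.
t = (2.718 − 1.91)/0.099856 = 8.09 days (vs. the pure-advection estimate x/v = 19.4 d).

8.09 days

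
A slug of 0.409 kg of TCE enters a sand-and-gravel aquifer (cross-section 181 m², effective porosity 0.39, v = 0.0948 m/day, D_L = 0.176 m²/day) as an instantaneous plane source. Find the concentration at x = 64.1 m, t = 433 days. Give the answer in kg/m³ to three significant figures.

For an instantaneous plane source, C(x,t) = M/(n_e·A·√(4πDt)) · exp(−(x−vt)²/(4Dt)), with n_e·A the pore (flow) area.
Plume center vt = 0.0948 × 433 = 41.0484 m, so the well at 64.1 m is 23.0516 m downgradient of the peak.
√(4πDt) = 30.95 m, giving peak height M/(n_e·A·√(4πDt)) = 0.409/(0.39 × 181 × 30.95) = 0.0001872 kg/m³.
(x−vt)²/(4Dt) = (23.0516)²/(4 × 0.176 × 433) = 1.743; exp(−1.743) = 0.1750.
C = 0.0001872 × 0.1750 = 3.28e-05 kg/m³.

3.28e-05 kg/m³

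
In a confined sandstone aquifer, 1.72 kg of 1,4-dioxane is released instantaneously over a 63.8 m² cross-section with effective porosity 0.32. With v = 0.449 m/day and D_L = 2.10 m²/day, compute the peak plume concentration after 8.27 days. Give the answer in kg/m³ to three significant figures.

0.00570 kg/m³

The peak of an instantaneous 1D plume sits at x = vt; there the Gaussian factor is 1 and C_max = M/(n_e·A·√(4πDt)), where n_e·A is the pore area the mass is dissolved in.
√(4πDt) = √(4π × 2.10 × 8.27) = 14.77 m, so C_max = 1.72/(0.32 × 63.8 × 14.77) = 0.00570 kg/m³.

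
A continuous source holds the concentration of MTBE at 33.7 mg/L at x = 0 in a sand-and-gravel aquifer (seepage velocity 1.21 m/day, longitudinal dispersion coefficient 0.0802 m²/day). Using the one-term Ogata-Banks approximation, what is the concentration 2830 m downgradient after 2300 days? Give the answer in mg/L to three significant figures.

For a continuous step input, C/C₀ ≈ ½·erfc((x−vt)/(2√(Dt))).
vt = 1.21 × 2300 = 2783 m and 2√(Dt) = 2√(0.0802 × 2300) = 27.16 m.
Argument (x−vt)/(2√(Dt)) = (2830 − 2783)/27.16 = 1.730; ½·erfc(1.730) = 0.007211.
C = 33.7 × 0.007211 = 0.243 mg/L.

0.243 mg/L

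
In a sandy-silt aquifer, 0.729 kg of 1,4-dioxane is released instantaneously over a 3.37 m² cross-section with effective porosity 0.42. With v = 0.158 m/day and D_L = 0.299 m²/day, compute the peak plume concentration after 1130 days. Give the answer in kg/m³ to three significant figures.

0.00790 kg/m³

The peak of an instantaneous 1D plume sits at x = vt; there the Gaussian factor is 1 and C_max = M/(n_e·A·√(4πDt)), where n_e·A is the pore area the mass is dissolved in.
√(4πDt) = √(4π × 0.299 × 1130) = 65.16 m, so C_max = 0.729/(0.42 × 3.37 × 65.16) = 0.00790 kg/m³.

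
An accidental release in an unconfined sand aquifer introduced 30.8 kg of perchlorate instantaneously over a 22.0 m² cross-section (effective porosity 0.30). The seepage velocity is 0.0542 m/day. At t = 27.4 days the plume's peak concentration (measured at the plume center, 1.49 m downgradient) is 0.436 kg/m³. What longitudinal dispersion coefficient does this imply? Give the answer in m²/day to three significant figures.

At the plume center C_max = M/(n_e·A·√(4πDt)), so D = M²/(4πt·(n_e·A·C_max)²).
n_e·A·C_max = 0.30 × 22.0 × 0.436 = 2.878 kg/m.
D = 30.8²/(4π × 27.4 × 2.878²) = 0.333 m²/day.

0.333 m²/day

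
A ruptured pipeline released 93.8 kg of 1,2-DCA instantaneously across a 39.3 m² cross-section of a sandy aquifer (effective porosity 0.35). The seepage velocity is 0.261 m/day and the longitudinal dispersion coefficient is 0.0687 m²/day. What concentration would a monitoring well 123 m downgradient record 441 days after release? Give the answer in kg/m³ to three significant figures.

For an instantaneous plane source, C(x,t) = M/(n_e·A·√(4πDt)) · exp(−(x−vt)²/(4Dt)), with n_e·A the pore (flow) area.
Plume center vt = 0.261 × 441 = 115.101 m, so the well at 123 m is 7.899 m downgradient of the peak.
√(4πDt) = 19.51 m, giving peak height M/(n_e·A·√(4πDt)) = 93.8/(0.35 × 39.3 × 19.51) = 0.3495 kg/m³.
(x−vt)²/(4Dt) = (7.899)²/(4 × 0.0687 × 441) = 0.5149; exp(−0.5149) = 0.5976.
C = 0.3495 × 0.5976 = 0.209 kg/m³.

0.209 kg/m³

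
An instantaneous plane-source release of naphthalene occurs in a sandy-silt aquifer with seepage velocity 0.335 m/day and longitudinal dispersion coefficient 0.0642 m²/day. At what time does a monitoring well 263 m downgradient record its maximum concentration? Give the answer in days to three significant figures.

785 days

For the 1D instantaneous-source solution, setting ∂C/∂t = 0 at fixed x gives v²t² + 2Dt − x² = 0, so t = (√(D² + v²x²) − D)/v².
√(D² + v²x²) = √(0.0642² + 0.335² × 263²) = 88.11; v² = 0.112225.
t = (88.11 − 0.0642)/0.112225 = 785 days (vs. the pure-advection estimate x/v = 785 d).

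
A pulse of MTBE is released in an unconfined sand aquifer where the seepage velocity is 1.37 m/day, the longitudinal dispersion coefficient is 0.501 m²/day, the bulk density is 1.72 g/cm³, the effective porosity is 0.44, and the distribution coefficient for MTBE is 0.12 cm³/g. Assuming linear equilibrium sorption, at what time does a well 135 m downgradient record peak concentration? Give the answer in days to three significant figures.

144 days

Retardation factor R = 1 + ρ_b·K_d/n = 1 + 1.72 × 0.12/0.44 = 1.469.
Sorption retards both mechanisms: v_R = v/R = 0.9326 m/day, D_R = D/R = 0.3410 m²/day.
Peak time from v_R²t² + 2D_R t − x² = 0: t = (√(D_R² + v_R²x²) − D_R)/v_R².
√(D_R² + v_R²x²) = √(0.3410² + 0.9326² × 135²) = 125.9; v_R² = 0.8697.
t = (125.9 − 0.3410)/0.8697 = 144 days.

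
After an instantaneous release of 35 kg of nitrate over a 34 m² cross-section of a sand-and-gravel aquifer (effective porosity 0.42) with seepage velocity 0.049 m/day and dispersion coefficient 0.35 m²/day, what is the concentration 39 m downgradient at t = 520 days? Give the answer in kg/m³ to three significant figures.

0.0399 kg/m³

For an instantaneous plane source, C(x,t) = M/(n_e·A·√(4πDt)) · exp(−(x−vt)²/(4Dt)), with n_e·A the pore (flow) area.
Plume center vt = 0.049 × 520 = 25.48 m, so the well at 39 m is 13.52 m downgradient of the peak.
√(4πDt) = 47.82 m, giving peak height M/(n_e·A·√(4πDt)) = 35/(0.42 × 34 × 47.82) = 0.05125 kg/m³.
(x−vt)²/(4Dt) = (13.52)²/(4 × 0.35 × 520) = 0.2511; exp(−0.2511) = 0.7779.
C = 0.05125 × 0.7779 = 0.0399 kg/m³.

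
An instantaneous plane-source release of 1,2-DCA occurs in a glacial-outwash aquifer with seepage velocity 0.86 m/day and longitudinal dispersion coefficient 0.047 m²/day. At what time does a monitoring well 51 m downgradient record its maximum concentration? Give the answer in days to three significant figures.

For the 1D instantaneous-source solution, setting ∂C/∂t = 0 at fixed x gives v²t² + 2Dt − x² = 0, so t = (√(D² + v²x²) − D)/v².
√(D² + v²x²) = √(0.047² + 0.86² × 51²) = 43.86; v² = 0.7396.
t = (43.86 − 0.047)/0.7396 = 59.2 days (vs. the pure-advection estimate x/v = 59.3 d).

59.2 days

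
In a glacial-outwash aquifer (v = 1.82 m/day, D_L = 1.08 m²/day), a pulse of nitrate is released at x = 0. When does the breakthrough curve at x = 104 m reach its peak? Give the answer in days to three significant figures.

For the 1D instantaneous-source solution, setting ∂C/∂t = 0 at fixed x gives v²t² + 2Dt − x² = 0, so t = (√(D² + v²x²) − D)/v².
√(D² + v²x²) = √(1.08² + 1.82² × 104²) = 189.3; v² = 3.3124.
t = (189.3 − 1.08)/3.3124 = 56.8 days (vs. the pure-advection estimate x/v = 57.1 d).

56.8 days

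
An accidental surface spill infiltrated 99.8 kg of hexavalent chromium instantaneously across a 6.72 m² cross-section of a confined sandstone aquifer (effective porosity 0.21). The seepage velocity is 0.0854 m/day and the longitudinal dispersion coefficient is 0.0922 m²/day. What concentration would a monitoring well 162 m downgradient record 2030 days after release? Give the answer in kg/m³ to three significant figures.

For an instantaneous plane source, C(x,t) = M/(n_e·A·√(4πDt)) · exp(−(x−vt)²/(4Dt)), with n_e·A the pore (flow) area.
Plume center vt = 0.0854 × 2030 = 173.362 m, so the well at 162 m is 11.362 m upgradient of the peak.
√(4πDt) = 48.50 m, giving peak height M/(n_e·A·√(4πDt)) = 99.8/(0.21 × 6.72 × 48.50) = 1.458 kg/m³.
(x−vt)²/(4Dt) = (-11.362)²/(4 × 0.0922 × 2030) = 0.1724; exp(−0.1724) = 0.8416.
C = 1.458 × 0.8416 = 1.23 kg/m³.

1.23 kg/m³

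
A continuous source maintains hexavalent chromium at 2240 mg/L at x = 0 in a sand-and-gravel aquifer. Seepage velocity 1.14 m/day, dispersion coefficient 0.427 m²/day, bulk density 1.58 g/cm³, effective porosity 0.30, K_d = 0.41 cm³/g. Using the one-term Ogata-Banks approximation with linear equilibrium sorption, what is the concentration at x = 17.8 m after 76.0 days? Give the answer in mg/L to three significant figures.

Retardation factor R = 1 + ρ_b·K_d/n = 1 + 1.58 × 0.41/0.30 = 3.159.
Sorption retards both mechanisms: v_R = v/R = 0.3609 m/day, D_R = D/R = 0.1352 m²/day.
v_R·t = 0.3609 × 76.0 = 27.4284 m; 2√(D_R t) = 6.411 m; argument = (17.8 − 27.4284)/6.411 = -1.502.
C = C₀ × ½·erfc(-1.502) = 2240 × 0.9832 = 2200 mg/L.

2200 mg/L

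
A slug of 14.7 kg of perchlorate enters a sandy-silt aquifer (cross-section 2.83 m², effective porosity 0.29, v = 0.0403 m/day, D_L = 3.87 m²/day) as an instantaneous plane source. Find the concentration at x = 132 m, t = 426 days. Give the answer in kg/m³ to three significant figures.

For an instantaneous plane source, C(x,t) = M/(n_e·A·√(4πDt)) · exp(−(x−vt)²/(4Dt)), with n_e·A the pore (flow) area.
Plume center vt = 0.0403 × 426 = 17.1678 m, so the well at 132 m is 114.8322 m downgradient of the peak.
√(4πDt) = 143.9 m, giving peak height M/(n_e·A·√(4πDt)) = 14.7/(0.29 × 2.83 × 143.9) = 0.1245 kg/m³.
(x−vt)²/(4Dt) = (114.8322)²/(4 × 3.87 × 426) = 2.000; exp(−2.000) = 0.1353.
C = 0.1245 × 0.1353 = 0.0168 kg/m³.

0.0168 kg/m³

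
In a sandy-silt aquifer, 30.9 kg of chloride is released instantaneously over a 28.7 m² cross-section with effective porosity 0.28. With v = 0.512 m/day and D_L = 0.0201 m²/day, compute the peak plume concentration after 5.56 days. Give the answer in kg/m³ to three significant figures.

The peak of an instantaneous 1D plume sits at x = vt; there the Gaussian factor is 1 and C_max = M/(n_e·A·√(4πDt)), where n_e·A is the pore area the mass is dissolved in.
√(4πDt) = √(4π × 0.0201 × 5.56) = 1.185 m, so C_max = 30.9/(0.28 × 28.7 × 1.185) = 3.24 kg/m³.

3.24 kg/m³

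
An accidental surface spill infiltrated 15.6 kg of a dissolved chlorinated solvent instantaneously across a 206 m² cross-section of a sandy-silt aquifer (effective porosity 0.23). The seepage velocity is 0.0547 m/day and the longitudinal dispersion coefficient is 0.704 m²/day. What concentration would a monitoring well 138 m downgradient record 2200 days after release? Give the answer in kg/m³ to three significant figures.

0.00224 kg/m³

For an instantaneous plane source, C(x,t) = M/(n_e·A·√(4πDt)) · exp(−(x−vt)²/(4Dt)), with n_e·A the pore (flow) area.
Plume center vt = 0.0547 × 2200 = 120.34 m, so the well at 138 m is 17.66 m downgradient of the peak.
√(4πDt) = 139.5 m, giving peak height M/(n_e·A·√(4πDt)) = 15.6/(0.23 × 206 × 139.5) = 0.002360 kg/m³.
(x−vt)²/(4Dt) = (17.66)²/(4 × 0.704 × 2200) = 0.05034; exp(−0.05034) = 0.9509.
C = 0.002360 × 0.9509 = 0.00224 kg/m³.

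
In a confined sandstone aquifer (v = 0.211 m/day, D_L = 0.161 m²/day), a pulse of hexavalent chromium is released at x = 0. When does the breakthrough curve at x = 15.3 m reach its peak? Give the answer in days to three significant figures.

For the 1D instantaneous-source solution, setting ∂C/∂t = 0 at fixed x gives v²t² + 2Dt − x² = 0, so t = (√(D² + v²x²) − D)/v².
√(D² + v²x²) = √(0.161² + 0.211² × 15.3²) = 3.232; v² = 0.044521.
t = (3.232 − 0.161)/0.044521 = 69.0 days (vs. the pure-advection estimate x/v = 72.5 d).

69.0 days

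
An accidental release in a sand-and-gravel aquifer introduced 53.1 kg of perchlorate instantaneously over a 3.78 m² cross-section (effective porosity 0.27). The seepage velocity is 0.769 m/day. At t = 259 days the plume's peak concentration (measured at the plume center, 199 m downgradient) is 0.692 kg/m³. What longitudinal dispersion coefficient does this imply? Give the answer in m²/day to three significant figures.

At the plume center C_max = M/(n_e·A·√(4πDt)), so D = M²/(4πt·(n_e·A·C_max)²).
n_e·A·C_max = 0.27 × 3.78 × 0.692 = 0.7063 kg/m.
D = 53.1²/(4π × 259 × 0.7063²) = 1.74 m²/day.

1.74 m²/day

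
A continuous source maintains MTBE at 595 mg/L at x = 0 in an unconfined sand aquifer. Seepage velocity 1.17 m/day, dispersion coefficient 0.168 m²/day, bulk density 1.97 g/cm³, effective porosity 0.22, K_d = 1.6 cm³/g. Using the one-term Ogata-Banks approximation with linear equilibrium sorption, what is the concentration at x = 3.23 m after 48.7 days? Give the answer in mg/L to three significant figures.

405 mg/L

Retardation factor R = 1 + ρ_b·K_d/n = 1 + 1.97 × 1.6/0.22 = 15.33.
Sorption retards both mechanisms: v_R = v/R = 0.07632 m/day, D_R = D/R = 0.01096 m²/day.
v_R·t = 0.07632 × 48.7 = 3.716784 m; 2√(D_R t) = 1.461 m; argument = (3.23 − 3.716784)/1.461 = -0.3332.
C = C₀ × ½·erfc(-0.3332) = 595 × 0.6813 = 405 mg/L.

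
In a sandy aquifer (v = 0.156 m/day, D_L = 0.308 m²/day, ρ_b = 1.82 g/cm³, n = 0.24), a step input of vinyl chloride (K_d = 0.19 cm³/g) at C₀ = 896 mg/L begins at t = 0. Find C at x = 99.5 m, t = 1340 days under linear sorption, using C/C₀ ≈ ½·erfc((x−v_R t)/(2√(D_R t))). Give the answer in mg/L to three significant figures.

Retardation factor R = 1 + ρ_b·K_d/n = 1 + 1.82 × 0.19/0.24 = 2.441.
Sorption retards both mechanisms: v_R = v/R = 0.06391 m/day, D_R = D/R = 0.1262 m²/day.
v_R·t = 0.06391 × 1340 = 85.6394 m; 2√(D_R t) = 26.01 m; argument = (99.5 − 85.6394)/26.01 = 0.5329.
C = C₀ × ½·erfc(0.5329) = 896 × 0.2255 = 202 mg/L.

202 mg/L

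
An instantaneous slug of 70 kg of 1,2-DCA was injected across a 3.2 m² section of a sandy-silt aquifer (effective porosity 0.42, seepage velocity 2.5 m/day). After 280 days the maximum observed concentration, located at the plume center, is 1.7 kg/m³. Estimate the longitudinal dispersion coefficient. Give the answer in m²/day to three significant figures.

At the plume center C_max = M/(n_e·A·√(4πDt)), so D = M²/(4πt·(n_e·A·C_max)²).
n_e·A·C_max = 0.42 × 3.2 × 1.7 = 2.285 kg/m.
D = 70²/(4π × 280 × 2.285²) = 0.267 m²/day.

0.267 m²/day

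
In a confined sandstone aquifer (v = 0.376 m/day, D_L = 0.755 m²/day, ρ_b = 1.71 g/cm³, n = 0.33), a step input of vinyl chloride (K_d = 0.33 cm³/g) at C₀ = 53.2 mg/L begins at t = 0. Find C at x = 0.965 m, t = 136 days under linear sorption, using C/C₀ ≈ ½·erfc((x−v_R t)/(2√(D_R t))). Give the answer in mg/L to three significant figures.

Retardation factor R = 1 + ρ_b·K_d/n = 1 + 1.71 × 0.33/0.33 = 2.710.
Sorption retards both mechanisms: v_R = v/R = 0.1387 m/day, D_R = D/R = 0.2786 m²/day.
v_R·t = 0.1387 × 136 = 18.8632 m; 2√(D_R t) = 12.31 m; argument = (0.965 − 18.8632)/12.31 = -1.454.
C = C₀ × ½·erfc(-1.454) = 53.2 × 0.9801 = 52.1 mg/L.

52.1 mg/L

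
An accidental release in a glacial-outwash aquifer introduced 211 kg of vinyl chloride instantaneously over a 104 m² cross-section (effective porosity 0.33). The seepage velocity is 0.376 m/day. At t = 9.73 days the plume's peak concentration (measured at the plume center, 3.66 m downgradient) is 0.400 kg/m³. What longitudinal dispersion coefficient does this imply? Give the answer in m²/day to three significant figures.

1.93 m²/day

At the plume center C_max = M/(n_e·A·√(4πDt)), so D = M²/(4πt·(n_e·A·C_max)²).
n_e·A·C_max = 0.33 × 104 × 0.400 = 13.73 kg/m.
D = 211²/(4π × 9.73 × 13.73²) = 1.93 m²/day.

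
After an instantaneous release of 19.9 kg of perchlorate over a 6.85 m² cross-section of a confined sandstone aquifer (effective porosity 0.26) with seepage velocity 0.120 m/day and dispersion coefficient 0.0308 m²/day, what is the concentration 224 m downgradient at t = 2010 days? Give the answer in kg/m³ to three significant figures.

0.121 kg/m³

For an instantaneous plane source, C(x,t) = M/(n_e·A·√(4πDt)) · exp(−(x−vt)²/(4Dt)), with n_e·A the pore (flow) area.
Plume center vt = 0.120 × 2010 = 241.2 m, so the well at 224 m is 17.2 m upgradient of the peak.
√(4πDt) = 27.89 m, giving peak height M/(n_e·A·√(4πDt)) = 19.9/(0.26 × 6.85 × 27.89) = 0.4006 kg/m³.
(x−vt)²/(4Dt) = (-17.2)²/(4 × 0.0308 × 2010) = 1.195; exp(−1.195) = 0.3027.
C = 0.4006 × 0.3027 = 0.121 kg/m³.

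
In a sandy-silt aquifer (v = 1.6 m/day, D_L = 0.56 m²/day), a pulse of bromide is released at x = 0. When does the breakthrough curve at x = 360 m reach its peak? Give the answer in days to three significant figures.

For the 1D instantaneous-source solution, setting ∂C/∂t = 0 at fixed x gives v²t² + 2Dt − x² = 0, so t = (√(D² + v²x²) − D)/v².
√(D² + v²x²) = √(0.56² + 1.6² × 360²) = 576.0; v² = 2.56.
t = (576.0 − 0.56)/2.56 = 225 days (vs. the pure-advection estimate x/v = 225 d).

225 days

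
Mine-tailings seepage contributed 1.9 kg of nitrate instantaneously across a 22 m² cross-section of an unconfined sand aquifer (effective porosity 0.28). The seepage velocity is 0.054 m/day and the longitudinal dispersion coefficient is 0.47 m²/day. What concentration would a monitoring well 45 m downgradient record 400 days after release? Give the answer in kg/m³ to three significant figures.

For an instantaneous plane source, C(x,t) = M/(n_e·A·√(4πDt)) · exp(−(x−vt)²/(4Dt)), with n_e·A the pore (flow) area.
Plume center vt = 0.054 × 400 = 21.6 m, so the well at 45 m is 23.4 m downgradient of the peak.
√(4πDt) = 48.61 m, giving peak height M/(n_e·A·√(4πDt)) = 1.9/(0.28 × 22 × 48.61) = 0.006345 kg/m³.
(x−vt)²/(4Dt) = (23.4)²/(4 × 0.47 × 400) = 0.7281; exp(−0.7281) = 0.4828.
C = 0.006345 × 0.4828 = 0.00306 kg/m³.

0.00306 kg/m³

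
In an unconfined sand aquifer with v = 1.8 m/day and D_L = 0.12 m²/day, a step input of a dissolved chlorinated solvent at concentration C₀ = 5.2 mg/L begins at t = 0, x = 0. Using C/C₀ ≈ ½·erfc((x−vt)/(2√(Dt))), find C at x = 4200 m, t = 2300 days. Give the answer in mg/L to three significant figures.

For a continuous step input, C/C₀ ≈ ½·erfc((x−vt)/(2√(Dt))).
vt = 1.8 × 2300 = 4140 m and 2√(Dt) = 2√(0.12 × 2300) = 33.23 m.
Argument (x−vt)/(2√(Dt)) = (4200 − 4140)/33.23 = 1.806; ½·erfc(1.806) = 0.005324.
C = 5.2 × 0.005324 = 0.0277 mg/L.

0.0277 mg/L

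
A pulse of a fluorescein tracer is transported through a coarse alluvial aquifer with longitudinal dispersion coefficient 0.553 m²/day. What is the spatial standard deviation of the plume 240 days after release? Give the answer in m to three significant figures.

16.3 m

Dispersive spreading gives a Gaussian with σ² = 2Dt; advection only shifts the center.
σ = √(2 × 0.553 × 240) = 16.3 m.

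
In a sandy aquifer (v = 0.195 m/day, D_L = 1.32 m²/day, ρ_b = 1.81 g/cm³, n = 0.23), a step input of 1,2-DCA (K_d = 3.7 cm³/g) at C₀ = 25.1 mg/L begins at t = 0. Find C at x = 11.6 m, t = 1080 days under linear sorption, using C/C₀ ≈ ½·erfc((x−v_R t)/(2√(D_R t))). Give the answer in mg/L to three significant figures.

7.98 mg/L

Retardation factor R = 1 + ρ_b·K_d/n = 1 + 1.81 × 3.7/0.23 = 30.12.
Sorption retards both mechanisms: v_R = v/R = 0.006474 m/day, D_R = D/R = 0.04382 m²/day.
v_R·t = 0.006474 × 1080 = 6.99192 m; 2√(D_R t) = 13.76 m; argument = (11.6 − 6.99192)/13.76 = 0.3349.
C = C₀ × ½·erfc(0.3349) = 25.1 × 0.3179 = 7.98 mg/L.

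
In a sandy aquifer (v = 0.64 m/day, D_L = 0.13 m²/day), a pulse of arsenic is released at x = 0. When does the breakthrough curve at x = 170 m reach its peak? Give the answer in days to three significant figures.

For the 1D instantaneous-source solution, setting ∂C/∂t = 0 at fixed x gives v²t² + 2Dt − x² = 0, so t = (√(D² + v²x²) − D)/v².
√(D² + v²x²) = √(0.13² + 0.64² × 170²) = 108.8; v² = 0.4096.
t = (108.8 − 0.13)/0.4096 = 265 days (vs. the pure-advection estimate x/v = 266 d).

265 days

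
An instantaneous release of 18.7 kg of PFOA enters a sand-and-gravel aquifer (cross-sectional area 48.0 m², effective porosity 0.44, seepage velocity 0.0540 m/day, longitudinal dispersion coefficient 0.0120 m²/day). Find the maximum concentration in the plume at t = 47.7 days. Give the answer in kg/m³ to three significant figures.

0.330 kg/m³

The peak of an instantaneous 1D plume sits at x = vt; there the Gaussian factor is 1 and C_max = M/(n_e·A·√(4πDt)), where n_e·A is the pore area the mass is dissolved in.
√(4πDt) = √(4π × 0.0120 × 47.7) = 2.682 m, so C_max = 18.7/(0.44 × 48.0 × 2.682) = 0.330 kg/m³.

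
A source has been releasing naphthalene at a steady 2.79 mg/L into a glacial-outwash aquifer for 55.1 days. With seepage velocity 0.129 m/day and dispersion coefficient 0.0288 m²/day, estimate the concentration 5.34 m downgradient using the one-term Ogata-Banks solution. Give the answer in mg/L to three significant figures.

2.34 mg/L

For a continuous step input, C/C₀ ≈ ½·erfc((x−vt)/(2√(Dt))).
vt = 0.129 × 55.1 = 7.1079 m and 2√(Dt) = 2√(0.0288 × 55.1) = 2.519 m.
Argument (x−vt)/(2√(Dt)) = (5.34 − 7.1079)/2.519 = -0.7018; ½·erfc(-0.7018) = 0.8395.
C = 2.79 × 0.8395 = 2.34 mg/L.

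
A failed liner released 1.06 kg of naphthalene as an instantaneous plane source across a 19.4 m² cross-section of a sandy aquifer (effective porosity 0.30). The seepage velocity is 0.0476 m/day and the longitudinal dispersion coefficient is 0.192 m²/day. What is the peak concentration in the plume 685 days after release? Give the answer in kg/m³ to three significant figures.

0.00448 kg/m³

The peak of an instantaneous 1D plume sits at x = vt; there the Gaussian factor is 1 and C_max = M/(n_e·A·√(4πDt)), where n_e·A is the pore area the mass is dissolved in.
√(4πDt) = √(4π × 0.192 × 685) = 40.65 m, so C_max = 1.06/(0.30 × 19.4 × 40.65) = 0.00448 kg/m³.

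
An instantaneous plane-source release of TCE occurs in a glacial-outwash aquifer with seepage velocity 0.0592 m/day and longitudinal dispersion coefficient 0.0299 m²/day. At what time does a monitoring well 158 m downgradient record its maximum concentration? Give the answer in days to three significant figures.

2660 days

For the 1D instantaneous-source solution, setting ∂C/∂t = 0 at fixed x gives v²t² + 2Dt − x² = 0, so t = (√(D² + v²x²) − D)/v².
√(D² + v²x²) = √(0.0299² + 0.0592² × 158²) = 9.354; v² = 0.00350464.
t = (9.354 − 0.0299)/0.00350464 = 2660 days (vs. the pure-advection estimate x/v = 2670 d).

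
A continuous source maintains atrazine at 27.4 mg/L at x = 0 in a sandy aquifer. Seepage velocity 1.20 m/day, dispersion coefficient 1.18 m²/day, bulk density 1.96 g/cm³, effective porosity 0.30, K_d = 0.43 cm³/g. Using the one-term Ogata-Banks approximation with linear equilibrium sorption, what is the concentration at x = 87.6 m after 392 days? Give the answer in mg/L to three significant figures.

27.1 mg/L

Retardation factor R = 1 + ρ_b·K_d/n = 1 + 1.96 × 0.43/0.30 = 3.809.
Sorption retards both mechanisms: v_R = v/R = 0.3150 m/day, D_R = D/R = 0.3098 m²/day.
v_R·t = 0.3150 × 392 = 123.48 m; 2√(D_R t) = 22.04 m; argument = (87.6 − 123.48)/22.04 = -1.628.
C = C₀ × ½·erfc(-1.628) = 27.4 × 0.9893 = 27.1 mg/L.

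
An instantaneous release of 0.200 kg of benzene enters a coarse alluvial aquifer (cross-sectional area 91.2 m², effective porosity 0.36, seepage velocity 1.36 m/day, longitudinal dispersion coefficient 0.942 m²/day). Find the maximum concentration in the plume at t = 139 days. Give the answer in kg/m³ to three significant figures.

The peak of an instantaneous 1D plume sits at x = vt; there the Gaussian factor is 1 and C_max = M/(n_e·A·√(4πDt)), where n_e·A is the pore area the mass is dissolved in.
√(4πDt) = √(4π × 0.942 × 139) = 40.56 m, so C_max = 0.200/(0.36 × 91.2 × 40.56) = 0.000150 kg/m³.

0.000150 kg/m³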